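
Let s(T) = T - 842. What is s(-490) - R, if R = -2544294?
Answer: 2542962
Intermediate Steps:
s(T) = -842 + T
s(-490) - R = (-842 - 490) - 1*(-2544294) = -1332 + 2544294 = 2542962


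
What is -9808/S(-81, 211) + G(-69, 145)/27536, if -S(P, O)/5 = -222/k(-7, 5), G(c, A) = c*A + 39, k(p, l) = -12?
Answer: 269151233/2547080 ≈ 105.67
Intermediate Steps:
G(c, A) = 39 + A*c (G(c, A) = A*c + 39 = 39 + A*c)
S(P, O) = -185/2 (S(P, O) = -(-1110)/(-12) = -(-1110)*(-1)/12 = -5*37/2 = -185/2)
-9808/S(-81, 211) + G(-69, 145)/27536 = -9808/(-185/2) + (39 + 145*(-69))/27536 = -9808*(-2/185) + (39 - 10005)*(1/27536) = 19616/185 - 9966*1/27536 = 19616/185 - 4983/13768 = 269151233/2547080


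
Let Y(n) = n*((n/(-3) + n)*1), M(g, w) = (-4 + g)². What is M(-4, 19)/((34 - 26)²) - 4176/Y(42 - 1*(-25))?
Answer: -1775/4489 ≈ -0.39541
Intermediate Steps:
Y(n) = 2*n²/3 (Y(n) = n*((n*(-⅓) + n)*1) = n*((-n/3 + n)*1) = n*((2*n/3)*1) = n*(2*n/3) = 2*n²/3)
M(-4, 19)/((34 - 26)²) - 4176/Y(42 - 1*(-25)) = (-4 - 4)²/((34 - 26)²) - 4176*3/(2*(42 - 1*(-25))²) = (-8)²/(8²) - 4176*3/(2*(42 + 25)²) = 64/64 - 4176/((⅔)*67²) = 64*(1/64) - 4176/((⅔)*4489) = 1 - 4176/8978/3 = 1 - 4176*3/8978 = 1 - 6264/4489 = -1775/4489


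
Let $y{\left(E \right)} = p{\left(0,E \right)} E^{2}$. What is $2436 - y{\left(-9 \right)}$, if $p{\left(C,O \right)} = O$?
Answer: $3165$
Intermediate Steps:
$y{\left(E \right)} = E^{3}$ ($y{\left(E \right)} = E E^{2} = E^{3}$)
$2436 - y{\left(-9 \right)} = 2436 - \left(-9\right)^{3} = 2436 - -729 = 2436 + 729 = 3165$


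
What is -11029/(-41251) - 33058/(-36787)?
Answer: 1769399381/1517500537 ≈ 1.1660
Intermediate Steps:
-11029/(-41251) - 33058/(-36787) = -11029*(-1/41251) - 33058*(-1/36787) = 11029/41251 + 33058/36787 = 1769399381/1517500537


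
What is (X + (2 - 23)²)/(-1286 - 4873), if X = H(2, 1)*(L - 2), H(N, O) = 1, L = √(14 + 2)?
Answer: -443/6159 ≈ -0.071927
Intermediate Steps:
L = 4 (L = √16 = 4)
X = 2 (X = 1*(4 - 2) = 1*2 = 2)
(X + (2 - 23)²)/(-1286 - 4873) = (2 + (2 - 23)²)/(-1286 - 4873) = (2 + (-21)²)/(-6159) = (2 + 441)*(-1/6159) = 443*(-1/6159) = -443/6159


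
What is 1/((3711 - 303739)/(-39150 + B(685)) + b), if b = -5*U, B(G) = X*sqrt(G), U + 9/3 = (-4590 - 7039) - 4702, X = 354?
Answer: 14772315079125/1206574896723820598 - 13276239*sqrt(685)/1206574896723820598 ≈ 1.2243e-5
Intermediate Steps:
U = -16334 (U = -3 + ((-4590 - 7039) - 4702) = -3 + (-11629 - 4702) = -3 - 16331 = -16334)
B(G) = 354*sqrt(G)
b = 81670 (b = -5*(-16334) = 81670)
1/((3711 - 303739)/(-39150 + B(685)) + b) = 1/((3711 - 303739)/(-39150 + 354*sqrt(685)) + 81670) = 1/(-300028/(-39150 + 354*sqrt(685)) + 81670) = 1/(81670 - 300028/(-39150 + 354*sqrt(685)))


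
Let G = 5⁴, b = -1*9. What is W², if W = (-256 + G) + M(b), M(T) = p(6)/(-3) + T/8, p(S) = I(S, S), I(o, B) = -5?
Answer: 78659161/576 ≈ 1.3656e+5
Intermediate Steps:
b = -9
p(S) = -5
G = 625
M(T) = 5/3 + T/8 (M(T) = -5/(-3) + T/8 = -5*(-⅓) + T*(⅛) = 5/3 + T/8)
W = 8869/24 (W = (-256 + 625) + (5/3 + (⅛)*(-9)) = 369 + (5/3 - 9/8) = 369 + 13/24 = 8869/24 ≈ 369.54)
W² = (8869/24)² = 78659161/576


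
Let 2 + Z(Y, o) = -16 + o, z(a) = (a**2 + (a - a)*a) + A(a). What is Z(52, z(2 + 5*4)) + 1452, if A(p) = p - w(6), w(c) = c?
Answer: 1934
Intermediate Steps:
A(p) = -6 + p (A(p) = p - 1*6 = p - 6 = -6 + p)
z(a) = -6 + a + a**2 (z(a) = (a**2 + (a - a)*a) + (-6 + a) = (a**2 + 0*a) + (-6 + a) = (a**2 + 0) + (-6 + a) = a**2 + (-6 + a) = -6 + a + a**2)
Z(Y, o) = -18 + o (Z(Y, o) = -2 + (-16 + o) = -18 + o)
Z(52, z(2 + 5*4)) + 1452 = (-18 + (-6 + (2 + 5*4) + (2 + 5*4)**2)) + 1452 = (-18 + (-6 + (2 + 20) + (2 + 20)**2)) + 1452 = (-18 + (-6 + 22 + 22**2)) + 1452 = (-18 + (-6 + 22 + 484)) + 1452 = (-18 + 500) + 1452 = 482 + 1452 = 1934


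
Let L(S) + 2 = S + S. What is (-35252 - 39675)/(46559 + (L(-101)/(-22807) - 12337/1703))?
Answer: -223860671659/139083498684 ≈ -1.6095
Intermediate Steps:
L(S) = -2 + 2*S (L(S) = -2 + (S + S) = -2 + 2*S)
(-35252 - 39675)/(46559 + (L(-101)/(-22807) - 12337/1703)) = (-35252 - 39675)/(46559 + ((-2 + 2*(-101))/(-22807) - 12337/1703)) = -74927/(46559 + ((-2 - 202)*(-1/22807) - 12337*1/1703)) = -74927/(46559 + (-204*(-1/22807) - 949/131)) = -74927/(46559 + (204/22807 - 949/131)) = -74927/(46559 - 21617119/2987717) = -74927/139083498684/2987717 = -74927*2987717/139083498684 = -223860671659/139083498684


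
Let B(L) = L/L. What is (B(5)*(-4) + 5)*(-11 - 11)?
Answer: -22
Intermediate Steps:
B(L) = 1
(B(5)*(-4) + 5)*(-11 - 11) = (1*(-4) + 5)*(-11 - 11) = (-4 + 5)*(-22) = 1*(-22) = -22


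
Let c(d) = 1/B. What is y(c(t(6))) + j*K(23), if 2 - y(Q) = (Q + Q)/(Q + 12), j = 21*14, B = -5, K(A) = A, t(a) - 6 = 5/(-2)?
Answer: 399078/59 ≈ 6764.0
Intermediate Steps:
t(a) = 7/2 (t(a) = 6 + 5/(-2) = 6 + 5*(-1/2) = 6 - 5/2 = 7/2)
c(d) = -1/5 (c(d) = 1/(-5) = -1/5)
j = 294
y(Q) = 2 - 2*Q/(12 + Q) (y(Q) = 2 - (Q + Q)/(Q + 12) = 2 - 2*Q/(12 + Q))
y(c(t(6))) + j*K(23) = 24/(12 - 1/5) + 294*23 = 24/(59/5) + 6762 = 24*(5/59) + 6762 = 120/59 + 6762 = 399078/59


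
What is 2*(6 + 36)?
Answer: 84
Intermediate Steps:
2*(6 + 36) = 2*42 = 84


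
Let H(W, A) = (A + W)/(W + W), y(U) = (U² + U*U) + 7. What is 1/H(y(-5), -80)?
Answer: -114/23 ≈ -4.9565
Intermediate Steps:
y(U) = 7 + 2*U² (y(U) = (U² + U²) + 7 = 2*U² + 7 = 7 + 2*U²)
H(W, A) = (A + W)/(2*W) (H(W, A) = (A + W)/((2*W)) = (A + W)*(1/(2*W)) = (A + W)/(2*W))
1/H(y(-5), -80) = 1/((-80 + (7 + 2*(-5)²))/(2*(7 + 2*(-5)²))) = 1/((-80 + (7 + 2*25))/(2*(7 + 2*25))) = 1/((-80 + (7 + 50))/(2*(7 + 50))) = 1/((½)*(-80 + 57)/57) = 1/((½)*(1/57)*(-23)) = 1/(-23/114) = -114/23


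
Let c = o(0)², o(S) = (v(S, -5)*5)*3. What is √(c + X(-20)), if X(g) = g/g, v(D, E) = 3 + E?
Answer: √901 ≈ 30.017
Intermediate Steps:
o(S) = -30 (o(S) = ((3 - 5)*5)*3 = -2*5*3 = -10*3 = -30)
c = 900 (c = (-30)² = 900)
X(g) = 1
√(c + X(-20)) = √(900 + 1) = √901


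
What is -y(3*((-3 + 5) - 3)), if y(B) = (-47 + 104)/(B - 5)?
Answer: 57/8 ≈ 7.1250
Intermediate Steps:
y(B) = 57/(-5 + B)
-y(3*((-3 + 5) - 3)) = -57/(-5 + 3*((-3 + 5) - 3)) = -57/(-5 + 3*(2 - 3)) = -57/(-5 + 3*(-1)) = -57/(-5 - 3) = -57/(-8) = -57*(-1)/8 = -1*(-57/8) = 57/8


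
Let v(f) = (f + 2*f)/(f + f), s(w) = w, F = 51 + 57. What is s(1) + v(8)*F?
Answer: 163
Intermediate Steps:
F = 108
v(f) = 3/2 (v(f) = (3*f)/((2*f)) = (3*f)*(1/(2*f)) = 3/2)
s(1) + v(8)*F = 1 + (3/2)*108 = 1 + 162 = 163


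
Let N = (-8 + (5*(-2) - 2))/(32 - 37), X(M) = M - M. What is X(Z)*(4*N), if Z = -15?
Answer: 0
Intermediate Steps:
X(M) = 0
N = 4 (N = (-8 + (-10 - 2))/(-5) = (-8 - 12)*(-⅕) = -20*(-⅕) = 4)
X(Z)*(4*N) = 0*(4*4) = 0*16 = 0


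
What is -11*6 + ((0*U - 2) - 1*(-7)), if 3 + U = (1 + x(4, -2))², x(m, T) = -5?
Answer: -61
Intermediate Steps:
U = 13 (U = -3 + (1 - 5)² = -3 + (-4)² = -3 + 16 = 13)
-11*6 + ((0*U - 2) - 1*(-7)) = -11*6 + ((0*13 - 2) - 1*(-7)) = -66 + ((0 - 2) + 7) = -66 + (-2 + 7) = -66 + 5 = -61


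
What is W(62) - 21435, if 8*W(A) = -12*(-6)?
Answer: -21426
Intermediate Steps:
W(A) = 9 (W(A) = (-12*(-6))/8 = (⅛)*72 = 9)
W(62) - 21435 = 9 - 21435 = -21426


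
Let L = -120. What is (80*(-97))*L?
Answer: 931200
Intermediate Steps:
(80*(-97))*L = (80*(-97))*(-120) = -7760*(-120) = 931200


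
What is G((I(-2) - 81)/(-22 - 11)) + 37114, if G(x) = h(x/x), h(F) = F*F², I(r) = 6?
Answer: 37115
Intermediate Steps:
h(F) = F³
G(x) = 1 (G(x) = (x/x)³ = 1³ = 1)
G((I(-2) - 81)/(-22 - 11)) + 37114 = 1 + 37114 = 37115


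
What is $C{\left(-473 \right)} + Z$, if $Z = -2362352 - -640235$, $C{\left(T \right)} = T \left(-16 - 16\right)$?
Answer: $-1706981$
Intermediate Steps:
$C{\left(T \right)} = - 32 T$ ($C{\left(T \right)} = T \left(-32\right) = - 32 T$)
$Z = -1722117$ ($Z = -2362352 + 640235 = -1722117$)
$C{\left(-473 \right)} + Z = \left(-32\right) \left(-473\right) - 1722117 = 15136 - 1722117 = -1706981$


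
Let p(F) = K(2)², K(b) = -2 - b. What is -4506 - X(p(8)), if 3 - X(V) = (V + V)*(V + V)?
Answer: -3485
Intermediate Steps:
p(F) = 16 (p(F) = (-2 - 1*2)² = (-2 - 2)² = (-4)² = 16)
X(V) = 3 - 4*V² (X(V) = 3 - (V + V)*(V + V) = 3 - 2*V*2*V = 3 - 4*V²)
-4506 - X(p(8)) = -4506 - (3 - 4*16²) = -4506 - (3 - 4*256) = -4506 - (3 - 1024) = -4506 - 1*(-1021) = -4506 + 1021 = -3485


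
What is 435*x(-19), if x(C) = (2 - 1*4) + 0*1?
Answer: -870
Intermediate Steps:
x(C) = -2 (x(C) = (2 - 4) + 0 = -2 + 0 = -2)
435*x(-19) = 435*(-2) = -870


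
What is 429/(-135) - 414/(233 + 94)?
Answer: -21797/4905 ≈ -4.4438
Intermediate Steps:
429/(-135) - 414/(233 + 94) = 429*(-1/135) - 414/327 = -143/45 - 414*1/327 = -143/45 - 138/109 = -21797/4905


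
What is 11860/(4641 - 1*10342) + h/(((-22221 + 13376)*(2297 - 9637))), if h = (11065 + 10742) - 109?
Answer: -384927388851/185061016150 ≈ -2.0800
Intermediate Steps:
h = 21698 (h = 21807 - 109 = 21698)
11860/(4641 - 1*10342) + h/(((-22221 + 13376)*(2297 - 9637))) = 11860/(4641 - 1*10342) + 21698/(((-22221 + 13376)*(2297 - 9637))) = 11860/(4641 - 10342) + 21698/((-8845*(-7340))) = 11860/(-5701) + 21698/64922300 = 11860*(-1/5701) + 21698*(1/64922300) = -11860/5701 + 10849/32461150 = -384927388851/185061016150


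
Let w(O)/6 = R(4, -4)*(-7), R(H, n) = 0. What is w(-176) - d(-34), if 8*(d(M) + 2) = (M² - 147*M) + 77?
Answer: -6215/8 ≈ -776.88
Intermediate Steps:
d(M) = 61/8 - 147*M/8 + M²/8 (d(M) = -2 + ((M² - 147*M) + 77)/8 = -2 + (77 + M² - 147*M)/8 = -2 + (77/8 - 147*M/8 + M²/8) = 61/8 - 147*M/8 + M²/8)
w(O) = 0 (w(O) = 6*(0*(-7)) = 6*0 = 0)
w(-176) - d(-34) = 0 - (61/8 - 147/8*(-34) + (⅛)*(-34)²) = 0 - (61/8 + 2499/4 + (⅛)*1156) = 0 - (61/8 + 2499/4 + 289/2) = 0 - 1*6215/8 = 0 - 6215/8 = -6215/8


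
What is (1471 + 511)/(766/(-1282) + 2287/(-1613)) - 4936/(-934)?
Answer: -475929748037/486554691 ≈ -978.16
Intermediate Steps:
(1471 + 511)/(766/(-1282) + 2287/(-1613)) - 4936/(-934) = 1982/(766*(-1/1282) + 2287*(-1/1613)) - 4936*(-1/934) = 1982/(-383/641 - 2287/1613) + 2468/467 = 1982/(-2083746/1033933) + 2468/467 = 1982*(-1033933/2083746) + 2468/467 = -1024627603/1041873 + 2468/467 = -475929748037/486554691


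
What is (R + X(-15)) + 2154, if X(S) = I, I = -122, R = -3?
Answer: 2029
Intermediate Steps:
X(S) = -122
(R + X(-15)) + 2154 = (-3 - 122) + 2154 = -125 + 2154 = 2029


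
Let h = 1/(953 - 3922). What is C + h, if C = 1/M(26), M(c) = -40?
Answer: -3009/118760 ≈ -0.025337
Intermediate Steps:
h = -1/2969 (h = 1/(-2969) = -1/2969 ≈ -0.00033681)
C = -1/40 (C = 1/(-40) = -1/40 ≈ -0.025000)
C + h = -1/40 - 1/2969 = -3009/118760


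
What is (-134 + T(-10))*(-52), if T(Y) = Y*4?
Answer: 9048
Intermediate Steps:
T(Y) = 4*Y
(-134 + T(-10))*(-52) = (-134 + 4*(-10))*(-52) = (-134 - 40)*(-52) = -174*(-52) = 9048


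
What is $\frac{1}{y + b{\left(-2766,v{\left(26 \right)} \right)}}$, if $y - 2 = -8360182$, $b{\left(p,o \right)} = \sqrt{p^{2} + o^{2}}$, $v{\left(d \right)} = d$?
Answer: $- \frac{2090045}{17473150495242} - \frac{\sqrt{1912858}}{34946300990484} \approx -1.1965 \cdot 10^{-7}$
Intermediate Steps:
$b{\left(p,o \right)} = \sqrt{o^{2} + p^{2}}$
$y = -8360180$ ($y = 2 - 8360182 = -8360180$)
$\frac{1}{y + b{\left(-2766,v{\left(26 \right)} \right)}} = \frac{1}{-8360180 + \sqrt{26^{2} + \left(-2766\right)^{2}}} = \frac{1}{-8360180 + \sqrt{676 + 7650756}} = \frac{1}{-8360180 + \sqrt{7651432}} = \frac{1}{-8360180 + 2 \sqrt{1912858}}$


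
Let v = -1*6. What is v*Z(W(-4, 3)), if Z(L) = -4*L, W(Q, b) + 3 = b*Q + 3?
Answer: -288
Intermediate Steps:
W(Q, b) = Q*b (W(Q, b) = -3 + (b*Q + 3) = -3 + (Q*b + 3) = -3 + (3 + Q*b) = Q*b)
v = -6
v*Z(W(-4, 3)) = -(-24)*(-4*3) = -(-24)*(-12) = -6*48 = -288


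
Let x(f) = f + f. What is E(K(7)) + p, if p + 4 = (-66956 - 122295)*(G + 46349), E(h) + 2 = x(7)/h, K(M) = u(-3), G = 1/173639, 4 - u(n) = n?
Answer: -1523090915459568/173639 ≈ -8.7716e+9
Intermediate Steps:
u(n) = 4 - n
G = 1/173639 ≈ 5.7591e-6
K(M) = 7 (K(M) = 4 - 1*(-3) = 4 + 3 = 7)
x(f) = 2*f
E(h) = -2 + 14/h (E(h) = -2 + (2*7)/h = -2 + 14/h)
p = -1523090915459568/173639 (p = -4 + (-66956 - 122295)*(1/173639 + 46349) = -4 - 189251*8047994012/173639 = -4 - 1523090914765012/173639 = -1523090915459568/173639 ≈ -8.7716e+9)
E(K(7)) + p = (-2 + 14/7) - 1523090915459568/173639 = (-2 + 14*(⅐)) - 1523090915459568/173639 = (-2 + 2) - 1523090915459568/173639 = 0 - 1523090915459568/173639 = -1523090915459568/173639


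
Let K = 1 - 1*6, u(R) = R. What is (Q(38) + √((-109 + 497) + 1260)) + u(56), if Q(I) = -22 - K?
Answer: 39 + 4*√103 ≈ 79.596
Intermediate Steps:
K = -5 (K = 1 - 6 = -5)
Q(I) = -17 (Q(I) = -22 - 1*(-5) = -22 + 5 = -17)
(Q(38) + √((-109 + 497) + 1260)) + u(56) = (-17 + √((-109 + 497) + 1260)) + 56 = (-17 + √(388 + 1260)) + 56 = (-17 + √1648) + 56 = (-17 + 4*√103) + 56 = 39 + 4*√103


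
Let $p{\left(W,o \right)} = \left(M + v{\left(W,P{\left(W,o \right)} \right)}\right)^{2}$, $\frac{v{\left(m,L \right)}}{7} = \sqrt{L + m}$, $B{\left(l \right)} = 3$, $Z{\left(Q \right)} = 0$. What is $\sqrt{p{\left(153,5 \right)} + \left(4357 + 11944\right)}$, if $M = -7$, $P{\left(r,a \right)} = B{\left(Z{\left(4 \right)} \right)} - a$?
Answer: $\sqrt{23749 - 98 \sqrt{151}} \approx 150.15$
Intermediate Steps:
$P{\left(r,a \right)} = 3 - a$
$v{\left(m,L \right)} = 7 \sqrt{L + m}$
$p{\left(W,o \right)} = \left(-7 + 7 \sqrt{3 + W - o}\right)^{2}$ ($p{\left(W,o \right)} = \left(-7 + 7 \sqrt{\left(3 - o\right) + W}\right)^{2} = \left(-7 + 7 \sqrt{3 + W - o}\right)^{2}$)
$\sqrt{p{\left(153,5 \right)} + \left(4357 + 11944\right)} = \sqrt{49 \left(-1 + \sqrt{3 + 153 - 5}\right)^{2} + \left(4357 + 11944\right)} = \sqrt{49 \left(-1 + \sqrt{3 + 153 - 5}\right)^{2} + 16301} = \sqrt{49 \left(-1 + \sqrt{151}\right)^{2} + 16301} = \sqrt{16301 + 49 \left(-1 + \sqrt{151}\right)^{2}}$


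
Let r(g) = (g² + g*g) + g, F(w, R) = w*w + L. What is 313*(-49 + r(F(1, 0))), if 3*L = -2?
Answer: -136468/9 ≈ -15163.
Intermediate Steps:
L = -⅔ (L = (⅓)*(-2) = -⅔ ≈ -0.66667)
F(w, R) = -⅔ + w² (F(w, R) = w*w - ⅔ = w² - ⅔ = -⅔ + w²)
r(g) = g + 2*g² (r(g) = (g² + g²) + g = 2*g² + g = g + 2*g²)
313*(-49 + r(F(1, 0))) = 313*(-49 + (-⅔ + 1²)*(1 + 2*(-⅔ + 1²))) = 313*(-49 + (-⅔ + 1)*(1 + 2*(-⅔ + 1))) = 313*(-49 + (1 + 2*(⅓))/3) = 313*(-49 + (1 + ⅔)/3) = 313*(-49 + (⅓)*(5/3)) = 313*(-49 + 5/9) = 313*(-436/9) = -136468/9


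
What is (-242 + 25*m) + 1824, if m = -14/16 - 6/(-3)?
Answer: 12881/8 ≈ 1610.1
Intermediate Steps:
m = 9/8 (m = -14*1/16 - 6*(-⅓) = -7/8 + 2 = 9/8 ≈ 1.1250)
(-242 + 25*m) + 1824 = (-242 + 25*(9/8)) + 1824 = (-242 + 225/8) + 1824 = -1711/8 + 1824 = 12881/8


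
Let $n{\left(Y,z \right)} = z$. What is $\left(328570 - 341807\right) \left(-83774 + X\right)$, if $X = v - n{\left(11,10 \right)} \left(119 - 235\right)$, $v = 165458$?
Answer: $-1096606028$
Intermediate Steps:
$X = 166618$ ($X = 165458 - 10 \left(119 - 235\right) = 165458 - 10 \left(-116\right) = 165458 - -1160 = 165458 + 1160 = 166618$)
$\left(328570 - 341807\right) \left(-83774 + X\right) = \left(328570 - 341807\right) \left(-83774 + 166618\right) = \left(-13237\right) 82844 = -1096606028$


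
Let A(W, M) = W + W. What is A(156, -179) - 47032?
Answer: -46720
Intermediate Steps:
A(W, M) = 2*W
A(156, -179) - 47032 = 2*156 - 47032 = 312 - 47032 = -46720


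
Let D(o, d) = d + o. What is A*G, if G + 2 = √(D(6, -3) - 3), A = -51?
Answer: 102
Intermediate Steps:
G = -2 (G = -2 + √((-3 + 6) - 3) = -2 + √(3 - 3) = -2 + √0 = -2 + 0 = -2)
A*G = -51*(-2) = 102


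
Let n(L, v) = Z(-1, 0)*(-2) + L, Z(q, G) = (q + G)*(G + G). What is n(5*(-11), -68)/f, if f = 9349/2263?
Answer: -124465/9349 ≈ -13.313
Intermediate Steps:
Z(q, G) = 2*G*(G + q) (Z(q, G) = (G + q)*(2*G) = 2*G*(G + q))
n(L, v) = L (n(L, v) = (2*0*(0 - 1))*(-2) + L = (2*0*(-1))*(-2) + L = 0*(-2) + L = 0 + L = L)
f = 9349/2263 (f = 9349*(1/2263) = 9349/2263 ≈ 4.1312)
n(5*(-11), -68)/f = (5*(-11))/(9349/2263) = -55*2263/9349 = -124465/9349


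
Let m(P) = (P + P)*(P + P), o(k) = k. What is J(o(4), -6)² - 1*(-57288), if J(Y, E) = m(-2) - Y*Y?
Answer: 57288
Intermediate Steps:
m(P) = 4*P² (m(P) = (2*P)*(2*P) = 4*P²)
J(Y, E) = 16 - Y² (J(Y, E) = 4*(-2)² - Y*Y = 4*4 - Y² = 16 - Y²)
J(o(4), -6)² - 1*(-57288) = (16 - 1*4²)² - 1*(-57288) = (16 - 1*16)² + 57288 = (16 - 16)² + 57288 = 0² + 57288 = 0 + 57288 = 57288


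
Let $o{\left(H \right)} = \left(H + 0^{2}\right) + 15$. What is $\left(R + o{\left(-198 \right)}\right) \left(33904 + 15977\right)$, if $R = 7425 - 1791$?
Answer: $271901331$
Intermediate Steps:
$R = 5634$ ($R = 7425 - 1791 = 5634$)
$o{\left(H \right)} = 15 + H$ ($o{\left(H \right)} = \left(H + 0\right) + 15 = H + 15 = 15 + H$)
$\left(R + o{\left(-198 \right)}\right) \left(33904 + 15977\right) = \left(5634 + \left(15 - 198\right)\right) \left(33904 + 15977\right) = \left(5634 - 183\right) 49881 = 5451 \cdot 49881 = 271901331$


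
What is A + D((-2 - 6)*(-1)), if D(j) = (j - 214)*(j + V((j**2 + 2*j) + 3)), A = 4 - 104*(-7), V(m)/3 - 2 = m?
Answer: -53446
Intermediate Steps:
V(m) = 6 + 3*m
A = 732 (A = 4 + 728 = 732)
D(j) = (-214 + j)*(15 + 3*j**2 + 7*j) (D(j) = (j - 214)*(j + (6 + 3*((j**2 + 2*j) + 3))) = (-214 + j)*(j + (6 + 3*(3 + j**2 + 2*j))) = (-214 + j)*(j + (6 + (9 + 3*j**2 + 6*j))) = (-214 + j)*(j + (15 + 3*j**2 + 6*j)) = (-214 + j)*(15 + 3*j**2 + 7*j))
A + D((-2 - 6)*(-1)) = 732 + (-3210 - 1483*(-2 - 6)*(-1) - 635*(-2 - 6)**2 + 3*((-2 - 6)*(-1))**3) = 732 + (-3210 - (-11864)*(-1) - 635*(-8*(-1))**2 + 3*(-8*(-1))**3) = 732 + (-3210 - 1483*8 - 635*8**2 + 3*8**3) = 732 + (-3210 - 11864 - 635*64 + 3*512) = 732 + (-3210 - 11864 - 40640 + 1536) = 732 - 54178 = -53446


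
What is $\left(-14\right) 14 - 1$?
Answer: $-197$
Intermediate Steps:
$\left(-14\right) 14 - 1 = -196 - 1 = -197$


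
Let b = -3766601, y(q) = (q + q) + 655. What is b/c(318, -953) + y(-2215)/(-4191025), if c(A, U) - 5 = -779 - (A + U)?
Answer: 631436779230/23302099 ≈ 27098.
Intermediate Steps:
y(q) = 655 + 2*q (y(q) = 2*q + 655 = 655 + 2*q)
c(A, U) = -774 - A - U (c(A, U) = 5 + (-779 - (A + U)) = 5 + (-779 + (-A - U)) = 5 + (-779 - A - U) = -774 - A - U)
b/c(318, -953) + y(-2215)/(-4191025) = -3766601/(-774 - 1*318 - 1*(-953)) + (655 + 2*(-2215))/(-4191025) = -3766601/(-774 - 318 + 953) + (655 - 4430)*(-1/4191025) = -3766601/(-139) - 3775*(-1/4191025) = -3766601*(-1/139) + 151/167641 = 3766601/139 + 151/167641 = 631436779230/23302099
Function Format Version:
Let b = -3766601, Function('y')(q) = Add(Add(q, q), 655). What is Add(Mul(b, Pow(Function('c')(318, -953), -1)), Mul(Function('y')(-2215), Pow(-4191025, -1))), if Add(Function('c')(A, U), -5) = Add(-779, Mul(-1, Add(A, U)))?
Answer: Rational(631436779230, 23302099) ≈ 27098.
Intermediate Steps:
Function('y')(q) = Add(655, Mul(2, q)) (Function('y')(q) = Add(Mul(2, q), 655) = Add(655, Mul(2, q)))
Function('c')(A, U) = Add(-774, Mul(-1, A), Mul(-1, U)) (Function('c')(A, U) = Add(5, Add(-779, Mul(-1, Add(A, U)))) = Add(5, Add(-779, Add(Mul(-1, A), Mul(-1, U)))) = Add(5, Add(-779, Mul(-1, A), Mul(-1, U))) = Add(-774, Mul(-1, A), Mul(-1, U)))
Add(Mul(b, Pow(Function('c')(318, -953), -1)), Mul(Function('y')(-2215), Pow(-4191025, -1))) = Add(Mul(-3766601, Pow(Add(-774, Mul(-1, 318), Mul(-1, -953)), -1)), Mul(Add(655, Mul(2, -2215)), Pow(-4191025, -1))) = Add(Mul(-3766601, Pow(Add(-774, -318, 953), -1)), Mul(Add(655, -4430), Rational(-1, 4191025))) = Add(Mul(-3766601, Pow(-139, -1)), Mul(-3775, Rational(-1, 4191025))) = Add(Mul(-3766601, Rational(-1, 139)), Rational(151, 167641)) = Add(Rational(3766601, 139), Rational(151, 167641)) = Rational(631436779230, 23302099)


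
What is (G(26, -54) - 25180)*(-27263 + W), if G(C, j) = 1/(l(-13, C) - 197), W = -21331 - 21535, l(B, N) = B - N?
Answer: 416740250049/236 ≈ 1.7658e+9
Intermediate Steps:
W = -42866
G(C, j) = 1/(-210 - C) (G(C, j) = 1/((-13 - C) - 197) = 1/(-210 - C))
(G(26, -54) - 25180)*(-27263 + W) = (-1/(210 + 26) - 25180)*(-27263 - 42866) = (-1/236 - 25180)*(-70129) = -5942481/236*(-70129) = 416740250049/236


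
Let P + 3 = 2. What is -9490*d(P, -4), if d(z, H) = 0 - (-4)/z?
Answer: 37960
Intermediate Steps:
P = -1 (P = -3 + 2 = -1)
d(z, H) = 4/z (d(z, H) = 0 + 4/z = 4/z)
-9490*d(P, -4) = -37960/(-1) = -37960*(-1) = -9490*(-4) = 37960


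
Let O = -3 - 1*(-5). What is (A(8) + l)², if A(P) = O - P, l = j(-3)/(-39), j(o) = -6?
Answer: 5776/169 ≈ 34.177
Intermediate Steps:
O = 2 (O = -3 + 5 = 2)
l = 2/13 (l = -6/(-39) = -6*(-1/39) = 2/13 ≈ 0.15385)
A(P) = 2 - P
(A(8) + l)² = ((2 - 1*8) + 2/13)² = ((2 - 8) + 2/13)² = (-6 + 2/13)² = (-76/13)² = 5776/169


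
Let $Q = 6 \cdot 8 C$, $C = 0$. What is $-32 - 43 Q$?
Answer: $-32$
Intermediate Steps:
$Q = 0$ ($Q = 6 \cdot 8 \cdot 0 = 48 \cdot 0 = 0$)
$-32 - 43 Q = -32 - 0 = -32 + 0 = -32$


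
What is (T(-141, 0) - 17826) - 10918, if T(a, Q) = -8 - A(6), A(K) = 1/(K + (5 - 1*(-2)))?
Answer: -373777/13 ≈ -28752.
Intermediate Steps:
A(K) = 1/(7 + K) (A(K) = 1/(K + (5 + 2)) = 1/(K + 7) = 1/(7 + K))
T(a, Q) = -105/13 (T(a, Q) = -8 - 1/(7 + 6) = -8 - 1/13 = -105/13)
(T(-141, 0) - 17826) - 10918 = (-105/13 - 17826) - 10918 = -231843/13 - 10918 = -373777/13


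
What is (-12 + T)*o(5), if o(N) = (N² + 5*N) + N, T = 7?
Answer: -275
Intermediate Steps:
o(N) = N² + 6*N
(-12 + T)*o(5) = (-12 + 7)*(5*(6 + 5)) = -25*11 = -5*55 = -275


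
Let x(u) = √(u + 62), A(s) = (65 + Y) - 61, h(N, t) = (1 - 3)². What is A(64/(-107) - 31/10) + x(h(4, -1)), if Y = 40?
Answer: 44 + √66 ≈ 52.124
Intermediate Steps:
h(N, t) = 4 (h(N, t) = (-2)² = 4)
A(s) = 44 (A(s) = (65 + 40) - 61 = 105 - 61 = 44)
x(u) = √(62 + u)
A(64/(-107) - 31/10) + x(h(4, -1)) = 44 + √(62 + 4) = 44 + √66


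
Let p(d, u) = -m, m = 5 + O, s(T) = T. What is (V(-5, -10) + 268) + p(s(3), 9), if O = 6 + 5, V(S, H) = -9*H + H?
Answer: 332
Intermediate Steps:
V(S, H) = -8*H
O = 11
m = 16 (m = 5 + 11 = 16)
p(d, u) = -16 (p(d, u) = -1*16 = -16)
(V(-5, -10) + 268) + p(s(3), 9) = (-8*(-10) + 268) - 16 = (80 + 268) - 16 = 348 - 16 = 332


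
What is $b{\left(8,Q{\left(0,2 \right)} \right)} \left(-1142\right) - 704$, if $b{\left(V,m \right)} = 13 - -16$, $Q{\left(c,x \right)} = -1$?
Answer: $-33822$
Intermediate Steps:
$b{\left(V,m \right)} = 29$ ($b{\left(V,m \right)} = 13 + 16 = 29$)
$b{\left(8,Q{\left(0,2 \right)} \right)} \left(-1142\right) - 704 = 29 \left(-1142\right) - 704 = -33118 - 704 = -33822$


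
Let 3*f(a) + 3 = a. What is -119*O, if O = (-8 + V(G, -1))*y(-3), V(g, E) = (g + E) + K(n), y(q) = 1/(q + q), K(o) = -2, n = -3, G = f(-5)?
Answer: -4879/18 ≈ -271.06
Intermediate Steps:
f(a) = -1 + a/3
G = -8/3 (G = -1 + (1/3)*(-5) = -1 - 5/3 = -8/3 ≈ -2.6667)
y(q) = 1/(2*q)
V(g, E) = -2 + E + g (V(g, E) = (g + E) - 2 = (E + g) - 2 = -2 + E + g)
O = 41/18 (O = (-8 + (-2 - 1 - 8/3))*((1/2)/(-3)) = (-8 - 17/3)*((1/2)*(-1/3)) = -41/3*(-1/6) = 41/18 ≈ 2.2778)
-119*O = -119*41/18 = -4879/18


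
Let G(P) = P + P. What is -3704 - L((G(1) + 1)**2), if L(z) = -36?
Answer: -3668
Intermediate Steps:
G(P) = 2*P
-3704 - L((G(1) + 1)**2) = -3704 - 1*(-36) = -3704 + 36 = -3668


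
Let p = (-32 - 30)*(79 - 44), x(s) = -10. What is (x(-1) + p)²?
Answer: 4752400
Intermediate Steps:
p = -2170 (p = -62*35 = -2170)
(x(-1) + p)² = (-10 - 2170)² = (-2180)² = 4752400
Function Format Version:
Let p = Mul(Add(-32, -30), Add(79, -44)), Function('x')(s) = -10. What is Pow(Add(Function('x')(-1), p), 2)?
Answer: 4752400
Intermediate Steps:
p = -2170 (p = Mul(-62, 35) = -2170)
Pow(Add(Function('x')(-1), p), 2) = Pow(Add(-10, -2170), 2) = Pow(-2180, 2) = 4752400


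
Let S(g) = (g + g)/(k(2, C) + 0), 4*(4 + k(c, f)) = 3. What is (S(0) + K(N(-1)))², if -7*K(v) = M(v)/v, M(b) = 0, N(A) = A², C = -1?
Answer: 0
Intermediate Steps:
k(c, f) = -13/4 (k(c, f) = -4 + (¼)*3 = -4 + ¾ = -13/4)
S(g) = -8*g/13 (S(g) = (g + g)/(-13/4 + 0) = (2*g)/(-13/4) = (2*g)*(-4/13) = -8*g/13)
K(v) = 0 (K(v) = -0/v = -⅐*0 = 0)
(S(0) + K(N(-1)))² = (-8/13*0 + 0)² = (0 + 0)² = 0² = 0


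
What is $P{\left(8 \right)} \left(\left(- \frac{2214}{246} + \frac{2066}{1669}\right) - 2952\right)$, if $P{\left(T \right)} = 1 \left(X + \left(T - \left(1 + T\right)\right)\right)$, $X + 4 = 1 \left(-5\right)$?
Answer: $\frac{49398430}{1669} \approx 29598.0$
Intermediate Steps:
$X = -9$ ($X = -4 + 1 \left(-5\right) = -4 - 5 = -9$)
$P{\left(T \right)} = -10$ ($P{\left(T \right)} = 1 \left(-9 + \left(T - \left(1 + T\right)\right)\right) = 1 \left(-9 - 1\right) = 1 \left(-10\right) = -10$)
$P{\left(8 \right)} \left(\left(- \frac{2214}{246} + \frac{2066}{1669}\right) - 2952\right) = - 10 \left(\left(- \frac{2214}{246} + \frac{2066}{1669}\right) - 2952\right) = - 10 \left(\left(\left(-2214\right) \frac{1}{246} + 2066 \cdot \frac{1}{1669}\right) - 2952\right) = - 10 \left(\left(-9 + \frac{2066}{1669}\right) - 2952\right) = - 10 \left(- \frac{12955}{1669} - 2952\right) = \left(-10\right) \left(- \frac{4939843}{1669}\right) = \frac{49398430}{1669}$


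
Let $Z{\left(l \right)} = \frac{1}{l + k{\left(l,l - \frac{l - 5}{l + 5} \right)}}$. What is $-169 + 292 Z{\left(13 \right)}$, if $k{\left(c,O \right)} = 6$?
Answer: $- \frac{2919}{19} \approx -153.63$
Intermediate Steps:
$Z{\left(l \right)} = \frac{1}{6 + l}$ ($Z{\left(l \right)} = \frac{1}{l + 6} = \frac{1}{6 + l}$)
$-169 + 292 Z{\left(13 \right)} = -169 + \frac{292}{6 + 13} = -169 + \frac{292}{19} = - \frac{2919}{19}$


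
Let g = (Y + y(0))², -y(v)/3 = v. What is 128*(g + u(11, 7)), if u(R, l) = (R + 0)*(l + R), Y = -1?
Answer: 25472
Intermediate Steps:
y(v) = -3*v
u(R, l) = R*(R + l)
g = 1 (g = (-1 - 3*0)² = (-1 + 0)² = (-1)² = 1)
128*(g + u(11, 7)) = 128*(1 + 11*(11 + 7)) = 128*(1 + 11*18) = 128*(1 + 198) = 128*199 = 25472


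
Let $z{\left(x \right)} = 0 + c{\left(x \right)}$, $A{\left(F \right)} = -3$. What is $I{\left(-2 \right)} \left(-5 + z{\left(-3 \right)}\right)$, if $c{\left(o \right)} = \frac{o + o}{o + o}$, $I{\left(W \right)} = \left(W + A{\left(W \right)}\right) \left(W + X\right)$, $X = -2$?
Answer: $-80$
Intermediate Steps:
$I{\left(W \right)} = \left(-3 + W\right) \left(-2 + W\right)$ ($I{\left(W \right)} = \left(W - 3\right) \left(W - 2\right) = \left(-3 + W\right) \left(-2 + W\right)$)
$c{\left(o \right)} = 1$ ($c{\left(o \right)} = \frac{2 o}{2 o} = 2 o \frac{1}{2 o} = 1$)
$z{\left(x \right)} = 1$ ($z{\left(x \right)} = 0 + 1 = 1$)
$I{\left(-2 \right)} \left(-5 + z{\left(-3 \right)}\right) = \left(6 + \left(-2\right)^{2} - -10\right) \left(-5 + 1\right) = \left(6 + 4 + 10\right) \left(-4\right) = 20 \left(-4\right) = -80$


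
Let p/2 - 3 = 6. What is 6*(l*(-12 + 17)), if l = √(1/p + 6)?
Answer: 5*√218 ≈ 73.824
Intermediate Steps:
p = 18 (p = 6 + 2*6 = 6 + 12 = 18)
l = √218/6 (l = √(1/18 + 6) = √(109/18) = √218/6 ≈ 2.4608)
6*(l*(-12 + 17)) = 6*((√218/6)*(-12 + 17)) = 6*((√218/6)*5) = 6*(5*√218/6) = 5*√218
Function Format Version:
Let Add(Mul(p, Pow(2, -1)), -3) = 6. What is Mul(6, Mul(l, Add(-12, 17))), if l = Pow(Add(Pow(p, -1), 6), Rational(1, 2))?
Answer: Mul(5, Pow(218, Rational(1, 2))) ≈ 73.824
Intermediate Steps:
p = 18 (p = Add(6, Mul(2, 6)) = Add(6, 12) = 18)
l = Mul(Rational(1, 6), Pow(218, Rational(1, 2))) (l = Pow(Add(Pow(18, -1), 6), Rational(1, 2)) = Pow(Add(Rational(1, 18), 6), Rational(1, 2)) = Pow(Rational(109, 18), Rational(1, 2)) = Mul(Rational(1, 6), Pow(218, Rational(1, 2))) ≈ 2.4608)
Mul(6, Mul(l, Add(-12, 17))) = Mul(6, Mul(Mul(Rational(1, 6), Pow(218, Rational(1, 2))), Add(-12, 17))) = Mul(6, Mul(Mul(Rational(1, 6), Pow(218, Rational(1, 2))), 5)) = Mul(6, Mul(Rational(5, 6), Pow(218, Rational(1, 2)))) = Mul(5, Pow(218, Rational(1, 2)))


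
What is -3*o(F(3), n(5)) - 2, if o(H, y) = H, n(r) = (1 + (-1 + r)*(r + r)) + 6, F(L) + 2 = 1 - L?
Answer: 10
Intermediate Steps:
F(L) = -1 - L (F(L) = -2 + (1 - L) = -1 - L)
n(r) = 7 + 2*r*(-1 + r) (n(r) = (1 + (-1 + r)*(2*r)) + 6 = (1 + 2*r*(-1 + r)) + 6 = 7 + 2*r*(-1 + r))
-3*o(F(3), n(5)) - 2 = -3*(-1 - 1*3) - 2 = -3*(-1 - 3) - 2 = -3*(-4) - 2 = 12 - 2 = 10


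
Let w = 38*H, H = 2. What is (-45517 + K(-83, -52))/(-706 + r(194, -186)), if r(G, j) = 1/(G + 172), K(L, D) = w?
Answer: 16631406/258395 ≈ 64.364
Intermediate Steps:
w = 76 (w = 38*2 = 76)
K(L, D) = 76
r(G, j) = 1/(172 + G)
(-45517 + K(-83, -52))/(-706 + r(194, -186)) = (-45517 + 76)/(-706 + 1/(172 + 194)) = -45441/(-706 + 1/366) = -45441/(-258395/366) = -45441*(-366/258395) = 16631406/258395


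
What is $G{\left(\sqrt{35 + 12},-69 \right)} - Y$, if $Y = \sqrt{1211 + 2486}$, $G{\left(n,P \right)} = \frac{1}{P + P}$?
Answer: $- \frac{1}{138} - \sqrt{3697} \approx -60.81$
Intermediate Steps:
$G{\left(n,P \right)} = \frac{1}{2 P}$
$Y = \sqrt{3697} \approx 60.803$
$G{\left(\sqrt{35 + 12},-69 \right)} - Y = \frac{1}{2 \left(-69\right)} - \sqrt{3697} = \frac{1}{2} \left(- \frac{1}{69}\right) - \sqrt{3697} = - \frac{1}{138} - \sqrt{3697}$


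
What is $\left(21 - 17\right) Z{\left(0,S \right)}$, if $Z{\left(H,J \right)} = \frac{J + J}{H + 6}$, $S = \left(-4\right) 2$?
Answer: $- \frac{32}{3} \approx -10.667$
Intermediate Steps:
$S = -8$
$Z{\left(H,J \right)} = \frac{2 J}{6 + H}$
$\left(21 - 17\right) Z{\left(0,S \right)} = \left(21 - 17\right) 2 \left(-8\right) \frac{1}{6 + 0} = 4 \cdot 2 \left(-8\right) \frac{1}{6} = 4 \left(- \frac{8}{3}\right) = - \frac{32}{3}$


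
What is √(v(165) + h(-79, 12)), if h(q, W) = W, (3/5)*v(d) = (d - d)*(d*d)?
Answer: 2*√3 ≈ 3.4641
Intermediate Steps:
v(d) = 0 (v(d) = 5*((d - d)*(d*d))/3 = 5*(0*d²)/3 = (5/3)*0 = 0)
√(v(165) + h(-79, 12)) = √(0 + 12) = √12 = 2*√3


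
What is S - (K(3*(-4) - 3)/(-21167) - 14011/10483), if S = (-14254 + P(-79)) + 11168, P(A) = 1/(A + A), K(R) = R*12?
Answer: -108146348217603/35059198438 ≈ -3084.7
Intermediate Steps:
K(R) = 12*R
P(A) = 1/(2*A)
S = -487589/158 (S = (-14254 + (½)/(-79)) + 11168 = (-14254 + (½)*(-1/79)) + 11168 = (-14254 - 1/158) + 11168 = -2252133/158 + 11168 = -487589/158 ≈ -3086.0)
S - (K(3*(-4) - 3)/(-21167) - 14011/10483) = -487589/158 - ((12*(3*(-4) - 3))/(-21167) - 14011/10483) = -487589/158 - ((12*(-12 - 3))*(-1/21167) - 14011*1/10483) = -487589/158 - ((12*(-15))*(-1/21167) - 14011/10483) = -487589/158 - (-180*(-1/21167) - 14011/10483) = -487589/158 - (180/21167 - 14011/10483) = -487589/158 - 1*(-294683897/221893661) = -487589/158 + 294683897/221893661 = -108146348217603/35059198438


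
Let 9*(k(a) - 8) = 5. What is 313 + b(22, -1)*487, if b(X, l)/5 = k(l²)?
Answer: 190312/9 ≈ 21146.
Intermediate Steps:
k(a) = 77/9 (k(a) = 8 + (⅑)*5 = 8 + 5/9 = 77/9)
b(X, l) = 385/9 (b(X, l) = 5*(77/9) = 385/9)
313 + b(22, -1)*487 = 313 + (385/9)*487 = 313 + 187495/9 = 190312/9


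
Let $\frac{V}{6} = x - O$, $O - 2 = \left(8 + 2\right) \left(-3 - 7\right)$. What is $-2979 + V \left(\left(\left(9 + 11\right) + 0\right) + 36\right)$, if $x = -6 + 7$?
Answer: $30285$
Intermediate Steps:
$x = 1$
$O = -98$ ($O = 2 + \left(8 + 2\right) \left(-3 - 7\right) = 2 + 10 \left(-10\right) = 2 - 100 = -98$)
$V = 594$ ($V = 6 \left(1 - -98\right) = 6 \left(1 + 98\right) = 6 \cdot 99 = 594$)
$-2979 + V \left(\left(\left(9 + 11\right) + 0\right) + 36\right) = -2979 + 594 \left(\left(\left(9 + 11\right) + 0\right) + 36\right) = -2979 + 594 \left(\left(20 + 0\right) + 36\right) = -2979 + 594 \left(20 + 36\right) = -2979 + 594 \cdot 56 = -2979 + 33264 = 30285$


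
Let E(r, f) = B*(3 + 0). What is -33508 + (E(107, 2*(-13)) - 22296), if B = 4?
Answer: -55792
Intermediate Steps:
E(r, f) = 12 (E(r, f) = 4*(3 + 0) = 4*3 = 12)
-33508 + (E(107, 2*(-13)) - 22296) = -33508 + (12 - 22296) = -33508 - 22284 = -55792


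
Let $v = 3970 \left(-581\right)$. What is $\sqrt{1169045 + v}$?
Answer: $5 i \sqrt{45501} \approx 1066.5 i$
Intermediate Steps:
$v = -2306570$
$\sqrt{1169045 + v} = \sqrt{1169045 - 2306570} = \sqrt{-1137525} = 5 i \sqrt{45501}$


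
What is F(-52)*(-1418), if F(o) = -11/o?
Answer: -7799/26 ≈ -299.96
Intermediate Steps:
F(-52)*(-1418) = -11/(-52)*(-1418) = -11*(-1/52)*(-1418) = (11/52)*(-1418) = -7799/26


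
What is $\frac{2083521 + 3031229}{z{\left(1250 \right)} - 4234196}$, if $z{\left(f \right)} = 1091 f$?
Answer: $- \frac{2557375}{1435223} \approx -1.7819$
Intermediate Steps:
$\frac{2083521 + 3031229}{z{\left(1250 \right)} - 4234196} = \frac{2083521 + 3031229}{1091 \cdot 1250 - 4234196} = \frac{5114750}{1363750 - 4234196} = \frac{5114750}{-2870446} = 5114750 \left(- \frac{1}{2870446}\right) = - \frac{2557375}{1435223}$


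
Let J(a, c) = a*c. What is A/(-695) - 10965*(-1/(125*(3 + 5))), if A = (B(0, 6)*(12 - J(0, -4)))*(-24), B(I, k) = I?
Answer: 2193/200 ≈ 10.965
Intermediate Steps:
A = 0 (A = (0*(12 - 0*(-4)))*(-24) = (0*(12 - 1*0))*(-24) = (0*(12 + 0))*(-24) = (0*12)*(-24) = 0*(-24) = 0)
A/(-695) - 10965*(-1/(125*(3 + 5))) = 0/(-695) - 10965*(-1/(125*(3 + 5))) = 0*(-1/695) - 10965/((5*(-5*8))*5) = 0 - 10965/((5*(-40))*5) = 0 - 10965/((-200*5)) = 0 - 10965/(-1000) = 0 - 10965*(-1/1000) = 0 + 2193/200 = 2193/200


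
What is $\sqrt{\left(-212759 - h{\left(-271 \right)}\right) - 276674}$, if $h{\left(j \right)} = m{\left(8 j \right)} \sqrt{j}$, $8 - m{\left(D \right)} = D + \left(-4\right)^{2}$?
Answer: $\sqrt{-489433 - 2160 i \sqrt{271}} \approx 25.397 - 700.06 i$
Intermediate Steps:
$m{\left(D \right)} = -8 - D$ ($m{\left(D \right)} = 8 - \left(D + \left(-4\right)^{2}\right) = 8 - \left(D + 16\right) = 8 - \left(16 + D\right) = -8 - D$)
$h{\left(j \right)} = \sqrt{j} \left(-8 - 8 j\right)$ ($h{\left(j \right)} = \left(-8 - 8 j\right) \sqrt{j} = \sqrt{j} \left(-8 - 8 j\right)$)
$\sqrt{\left(-212759 - h{\left(-271 \right)}\right) - 276674} = \sqrt{\left(-212759 - 8 \sqrt{-271} \left(-1 - -271\right)\right) - 276674} = \sqrt{\left(-212759 - 8 i \sqrt{271} \left(-1 + 271\right)\right) - 276674} = \sqrt{\left(-212759 - 8 i \sqrt{271} \cdot 270\right) - 276674} = \sqrt{\left(-212759 - 2160 i \sqrt{271}\right) - 276674} = \sqrt{-489433 - 2160 i \sqrt{271}}$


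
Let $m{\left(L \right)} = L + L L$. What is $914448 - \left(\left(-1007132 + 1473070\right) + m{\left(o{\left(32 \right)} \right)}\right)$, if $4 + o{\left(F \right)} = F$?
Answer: $447698$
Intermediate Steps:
$o{\left(F \right)} = -4 + F$
$m{\left(L \right)} = L + L^{2}$
$914448 - \left(\left(-1007132 + 1473070\right) + m{\left(o{\left(32 \right)} \right)}\right) = 914448 - \left(\left(-1007132 + 1473070\right) + \left(-4 + 32\right) \left(1 + \left(-4 + 32\right)\right)\right) = 914448 - \left(465938 + 28 \left(1 + 28\right)\right) = 914448 - \left(465938 + 28 \cdot 29\right) = 914448 - \left(465938 + 812\right) = 914448 - 466750 = 447698$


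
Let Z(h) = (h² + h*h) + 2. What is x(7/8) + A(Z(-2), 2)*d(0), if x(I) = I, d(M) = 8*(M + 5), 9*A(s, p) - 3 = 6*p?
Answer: 1621/24 ≈ 67.542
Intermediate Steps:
Z(h) = 2 + 2*h² (Z(h) = (h² + h²) + 2 = 2*h² + 2 = 2 + 2*h²)
A(s, p) = ⅓ + 2*p/3 (A(s, p) = ⅓ + (6*p)/9 = ⅓ + 2*p/3)
d(M) = 40 + 8*M (d(M) = 8*(5 + M) = 40 + 8*M)
x(7/8) + A(Z(-2), 2)*d(0) = 7/8 + (⅓ + (⅔)*2)*(40 + 8*0) = 7*(⅛) + (⅓ + 4/3)*(40 + 0) = 7/8 + (5/3)*40 = 7/8 + 200/3 = 1621/24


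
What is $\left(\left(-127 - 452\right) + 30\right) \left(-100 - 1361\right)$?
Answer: $802089$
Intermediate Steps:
$\left(\left(-127 - 452\right) + 30\right) \left(-100 - 1361\right) = \left(-579 + 30\right) \left(-1461\right) = \left(-549\right) \left(-1461\right) = 802089$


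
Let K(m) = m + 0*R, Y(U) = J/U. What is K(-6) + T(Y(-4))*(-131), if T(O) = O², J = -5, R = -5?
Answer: -3371/16 ≈ -210.69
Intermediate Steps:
Y(U) = -5/U
K(m) = m (K(m) = m + 0*(-5) = m + 0 = m)
K(-6) + T(Y(-4))*(-131) = -6 + (-5/(-4))²*(-131) = -6 + (-5*(-¼))²*(-131) = -6 + (5/4)²*(-131) = -6 + (25/16)*(-131) = -6 - 3275/16 = -3371/16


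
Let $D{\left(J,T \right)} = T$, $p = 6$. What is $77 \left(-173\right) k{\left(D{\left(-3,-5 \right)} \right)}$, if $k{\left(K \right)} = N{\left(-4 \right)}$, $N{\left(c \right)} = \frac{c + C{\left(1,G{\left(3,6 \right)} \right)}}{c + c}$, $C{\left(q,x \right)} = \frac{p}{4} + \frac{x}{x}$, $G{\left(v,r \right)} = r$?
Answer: $- \frac{39963}{16} \approx -2497.7$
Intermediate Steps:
$C{\left(q,x \right)} = \frac{5}{2}$ ($C{\left(q,x \right)} = \frac{6}{4} + \frac{x}{x} = 6 \cdot \frac{1}{4} + 1 = \frac{3}{2} + 1 = \frac{5}{2}$)
$N{\left(c \right)} = \frac{\frac{5}{2} + c}{2 c}$ ($N{\left(c \right)} = \frac{c + \frac{5}{2}}{c + c} = \frac{\frac{5}{2} + c}{2 c}$)
$k{\left(K \right)} = \frac{3}{16}$ ($k{\left(K \right)} = \frac{5 + 2 \left(-4\right)}{4 \left(-4\right)} = \frac{1}{4} \left(- \frac{1}{4}\right) \left(5 - 8\right) = \frac{1}{4} \left(- \frac{1}{4}\right) \left(-3\right) = \frac{3}{16}$)
$77 \left(-173\right) k{\left(D{\left(-3,-5 \right)} \right)} = 77 \left(-173\right) \frac{3}{16} = \left(-13321\right) \frac{3}{16} = - \frac{39963}{16}$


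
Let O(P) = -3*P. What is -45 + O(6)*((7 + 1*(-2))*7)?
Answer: -675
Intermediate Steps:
-45 + O(6)*((7 + 1*(-2))*7) = -45 + (-3*6)*((7 + 1*(-2))*7) = -45 - 18*(7 - 2)*7 = -45 - 90*7 = -45 - 18*35 = -45 - 630 = -675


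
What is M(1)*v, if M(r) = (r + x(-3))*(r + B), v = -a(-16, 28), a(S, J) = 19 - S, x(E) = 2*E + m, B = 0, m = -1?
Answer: 210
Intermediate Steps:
x(E) = -1 + 2*E (x(E) = 2*E - 1 = -1 + 2*E)
v = -35 (v = -(19 - 1*(-16)) = -(19 + 16) = -1*35 = -35)
M(r) = r*(-7 + r) (M(r) = (r + (-1 + 2*(-3)))*(r + 0) = (r + (-1 - 6))*r = (r - 7)*r = (-7 + r)*r = r*(-7 + r))
M(1)*v = (1*(-7 + 1))*(-35) = (1*(-6))*(-35) = -6*(-35) = 210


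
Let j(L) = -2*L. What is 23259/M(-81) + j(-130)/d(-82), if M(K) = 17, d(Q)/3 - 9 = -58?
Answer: 3414653/2499 ≈ 1366.4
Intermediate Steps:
d(Q) = -147 (d(Q) = 27 + 3*(-58) = 27 - 174 = -147)
23259/M(-81) + j(-130)/d(-82) = 23259/17 - 2*(-130)/(-147) = 23259*(1/17) + 260*(-1/147) = 23259/17 - 260/147 = 3414653/2499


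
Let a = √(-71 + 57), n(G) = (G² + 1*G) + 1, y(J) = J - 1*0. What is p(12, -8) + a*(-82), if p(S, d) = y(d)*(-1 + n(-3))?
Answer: -48 - 82*I*√14 ≈ -48.0 - 306.82*I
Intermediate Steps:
y(J) = J (y(J) = J + 0 = J)
n(G) = 1 + G + G² (n(G) = (G² + G) + 1 = (G + G²) + 1 = 1 + G + G²)
a = I*√14 (a = √(-14) = I*√14 ≈ 3.7417*I)
p(S, d) = 6*d (p(S, d) = d*(-1 + (1 - 3 + (-3)²)) = d*(-1 + (1 - 3 + 9)) = d*(-1 + 7) = d*6 = 6*d)
p(12, -8) + a*(-82) = 6*(-8) + (I*√14)*(-82) = -48 - 82*I*√14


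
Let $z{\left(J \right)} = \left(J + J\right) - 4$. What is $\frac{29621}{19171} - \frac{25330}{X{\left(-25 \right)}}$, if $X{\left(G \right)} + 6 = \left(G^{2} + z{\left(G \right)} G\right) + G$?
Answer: $- \frac{11263637}{980748} \approx -11.485$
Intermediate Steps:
$z{\left(J \right)} = -4 + 2 J$ ($z{\left(J \right)} = 2 J - 4 = -4 + 2 J$)
$X{\left(G \right)} = -6 + G + G^{2} + G \left(-4 + 2 G\right)$ ($X{\left(G \right)} = -6 + \left(\left(G^{2} + \left(-4 + 2 G\right) G\right) + G\right) = -6 + \left(\left(G^{2} + G \left(-4 + 2 G\right)\right) + G\right) = -6 + \left(G + G^{2} + G \left(-4 + 2 G\right)\right) = -6 + G + G^{2} + G \left(-4 + 2 G\right)$)
$\frac{29621}{19171} - \frac{25330}{X{\left(-25 \right)}} = \frac{29621}{19171} - \frac{25330}{-6 - -75 + 3 \left(-25\right)^{2}} = 29621 \cdot \frac{1}{19171} - \frac{25330}{-6 + 75 + 3 \cdot 625} = \frac{1559}{1009} - \frac{25330}{-6 + 75 + 1875} = \frac{1559}{1009} - \frac{25330}{1944} = \frac{1559}{1009} - \frac{12665}{972} = - \frac{11263637}{980748}$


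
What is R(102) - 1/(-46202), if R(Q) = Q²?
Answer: 480685609/46202 ≈ 10404.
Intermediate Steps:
R(102) - 1/(-46202) = 102² - 1/(-46202) = 10404 - 1*(-1/46202) = 10404 + 1/46202 = 480685609/46202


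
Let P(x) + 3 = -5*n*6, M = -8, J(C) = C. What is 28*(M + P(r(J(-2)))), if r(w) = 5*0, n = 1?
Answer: -1148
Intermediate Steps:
r(w) = 0
P(x) = -33 (P(x) = -3 - 5*6 = -3 - 30 = -33)
28*(M + P(r(J(-2)))) = 28*(-8 - 33) = 28*(-41) = -1148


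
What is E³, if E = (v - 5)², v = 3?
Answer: 64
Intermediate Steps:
E = 4 (E = (3 - 5)² = (-2)² = 4)
E³ = 4³ = 64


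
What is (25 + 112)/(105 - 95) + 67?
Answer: 807/10 ≈ 80.700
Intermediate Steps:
(25 + 112)/(105 - 95) + 67 = 137/10 + 67 = 807/10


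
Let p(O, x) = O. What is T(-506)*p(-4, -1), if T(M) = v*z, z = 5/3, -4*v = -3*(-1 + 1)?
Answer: 0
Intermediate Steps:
v = 0 (v = -(-3)*(-1 + 1)/4 = -(-3)*0/4 = -1/4*0 = 0)
z = 5/3 (z = 5*(1/3) = 5/3 ≈ 1.6667)
T(M) = 0 (T(M) = 0*(5/3) = 0)
T(-506)*p(-4, -1) = 0*(-4) = 0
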